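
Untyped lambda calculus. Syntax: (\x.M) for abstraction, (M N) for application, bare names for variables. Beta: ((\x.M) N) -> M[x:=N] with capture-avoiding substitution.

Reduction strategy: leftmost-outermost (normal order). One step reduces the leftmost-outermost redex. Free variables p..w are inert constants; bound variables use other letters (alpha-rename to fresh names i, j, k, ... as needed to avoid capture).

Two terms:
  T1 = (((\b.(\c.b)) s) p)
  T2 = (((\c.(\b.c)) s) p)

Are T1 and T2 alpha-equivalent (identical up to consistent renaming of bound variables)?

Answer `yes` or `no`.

Term 1: (((\b.(\c.b)) s) p)
Term 2: (((\c.(\b.c)) s) p)
Alpha-equivalence: compare structure up to binder renaming.
Result: True

Answer: yes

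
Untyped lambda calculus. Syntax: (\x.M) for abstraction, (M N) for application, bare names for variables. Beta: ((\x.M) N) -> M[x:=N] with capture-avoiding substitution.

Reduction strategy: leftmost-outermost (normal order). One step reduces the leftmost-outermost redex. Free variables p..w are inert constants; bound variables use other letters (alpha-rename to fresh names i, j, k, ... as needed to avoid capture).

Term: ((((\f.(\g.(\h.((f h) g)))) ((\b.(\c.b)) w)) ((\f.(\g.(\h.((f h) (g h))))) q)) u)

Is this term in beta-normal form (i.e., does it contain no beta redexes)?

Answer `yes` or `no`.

Term: ((((\f.(\g.(\h.((f h) g)))) ((\b.(\c.b)) w)) ((\f.(\g.(\h.((f h) (g h))))) q)) u)
Found 3 beta redex(es).

Answer: no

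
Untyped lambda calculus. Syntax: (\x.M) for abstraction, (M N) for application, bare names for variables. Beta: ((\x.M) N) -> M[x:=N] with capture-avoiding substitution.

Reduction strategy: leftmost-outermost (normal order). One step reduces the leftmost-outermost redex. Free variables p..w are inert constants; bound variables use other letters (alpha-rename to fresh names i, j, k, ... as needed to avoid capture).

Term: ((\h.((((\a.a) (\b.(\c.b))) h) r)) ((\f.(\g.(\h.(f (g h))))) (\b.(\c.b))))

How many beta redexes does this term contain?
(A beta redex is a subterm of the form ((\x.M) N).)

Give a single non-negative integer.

Term: ((\h.((((\a.a) (\b.(\c.b))) h) r)) ((\f.(\g.(\h.(f (g h))))) (\b.(\c.b))))
  Redex: ((\h.((((\a.a) (\b.(\c.b))) h) r)) ((\f.(\g.(\h.(f (g h))))) (\b.(\c.b))))
  Redex: ((\a.a) (\b.(\c.b)))
  Redex: ((\f.(\g.(\h.(f (g h))))) (\b.(\c.b)))
Total redexes: 3

Answer: 3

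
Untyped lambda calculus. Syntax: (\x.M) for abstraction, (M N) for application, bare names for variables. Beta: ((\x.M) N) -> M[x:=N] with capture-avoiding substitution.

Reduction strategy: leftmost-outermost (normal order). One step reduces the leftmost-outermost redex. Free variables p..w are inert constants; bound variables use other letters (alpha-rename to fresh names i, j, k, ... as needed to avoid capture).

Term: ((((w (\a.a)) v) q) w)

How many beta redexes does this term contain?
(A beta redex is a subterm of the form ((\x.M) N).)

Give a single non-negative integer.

Term: ((((w (\a.a)) v) q) w)
  (no redexes)
Total redexes: 0

Answer: 0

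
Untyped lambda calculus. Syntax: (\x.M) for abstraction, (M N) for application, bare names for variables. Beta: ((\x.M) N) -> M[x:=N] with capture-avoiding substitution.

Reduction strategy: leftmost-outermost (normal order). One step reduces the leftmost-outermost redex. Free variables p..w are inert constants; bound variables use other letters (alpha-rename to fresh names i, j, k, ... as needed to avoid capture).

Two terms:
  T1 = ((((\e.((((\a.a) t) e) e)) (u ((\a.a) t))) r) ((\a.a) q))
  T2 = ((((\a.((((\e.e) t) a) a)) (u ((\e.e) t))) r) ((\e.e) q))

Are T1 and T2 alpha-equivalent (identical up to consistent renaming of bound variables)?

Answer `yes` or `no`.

Term 1: ((((\e.((((\a.a) t) e) e)) (u ((\a.a) t))) r) ((\a.a) q))
Term 2: ((((\a.((((\e.e) t) a) a)) (u ((\e.e) t))) r) ((\e.e) q))
Alpha-equivalence: compare structure up to binder renaming.
Result: True

Answer: yes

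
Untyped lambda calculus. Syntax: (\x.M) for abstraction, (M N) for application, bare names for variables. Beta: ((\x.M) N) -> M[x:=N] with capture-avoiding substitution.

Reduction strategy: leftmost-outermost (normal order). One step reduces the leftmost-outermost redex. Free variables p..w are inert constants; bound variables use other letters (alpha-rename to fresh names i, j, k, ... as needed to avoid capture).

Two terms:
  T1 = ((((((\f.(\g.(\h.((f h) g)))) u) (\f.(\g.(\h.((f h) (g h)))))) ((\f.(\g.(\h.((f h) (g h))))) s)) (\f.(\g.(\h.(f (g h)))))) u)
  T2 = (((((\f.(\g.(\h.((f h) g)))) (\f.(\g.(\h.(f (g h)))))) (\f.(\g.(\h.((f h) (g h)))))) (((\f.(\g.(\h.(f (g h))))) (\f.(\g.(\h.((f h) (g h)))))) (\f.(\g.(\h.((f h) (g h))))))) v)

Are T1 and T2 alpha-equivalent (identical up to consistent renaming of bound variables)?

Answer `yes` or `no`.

Answer: no

Derivation:
Term 1: ((((((\f.(\g.(\h.((f h) g)))) u) (\f.(\g.(\h.((f h) (g h)))))) ((\f.(\g.(\h.((f h) (g h))))) s)) (\f.(\g.(\h.(f (g h)))))) u)
Term 2: (((((\f.(\g.(\h.((f h) g)))) (\f.(\g.(\h.(f (g h)))))) (\f.(\g.(\h.((f h) (g h)))))) (((\f.(\g.(\h.(f (g h))))) (\f.(\g.(\h.((f h) (g h)))))) (\f.(\g.(\h.((f h) (g h))))))) v)
Alpha-equivalence: compare structure up to binder renaming.
Result: False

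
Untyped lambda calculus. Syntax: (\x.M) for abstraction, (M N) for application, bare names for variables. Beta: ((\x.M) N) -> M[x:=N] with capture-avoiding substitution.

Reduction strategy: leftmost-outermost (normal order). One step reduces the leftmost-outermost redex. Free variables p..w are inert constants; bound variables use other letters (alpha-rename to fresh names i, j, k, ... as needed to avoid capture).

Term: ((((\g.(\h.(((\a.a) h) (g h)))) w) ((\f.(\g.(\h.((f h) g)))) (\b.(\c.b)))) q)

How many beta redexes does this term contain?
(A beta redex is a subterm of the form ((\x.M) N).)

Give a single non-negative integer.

Answer: 3

Derivation:
Term: ((((\g.(\h.(((\a.a) h) (g h)))) w) ((\f.(\g.(\h.((f h) g)))) (\b.(\c.b)))) q)
  Redex: ((\g.(\h.(((\a.a) h) (g h)))) w)
  Redex: ((\a.a) h)
  Redex: ((\f.(\g.(\h.((f h) g)))) (\b.(\c.b)))
Total redexes: 3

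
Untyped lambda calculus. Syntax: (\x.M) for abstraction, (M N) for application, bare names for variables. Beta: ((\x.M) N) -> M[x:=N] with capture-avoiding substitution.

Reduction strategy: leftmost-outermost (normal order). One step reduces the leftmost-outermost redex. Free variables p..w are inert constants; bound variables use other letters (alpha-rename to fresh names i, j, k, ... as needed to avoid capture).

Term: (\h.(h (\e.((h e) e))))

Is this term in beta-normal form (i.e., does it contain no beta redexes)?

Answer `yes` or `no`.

Term: (\h.(h (\e.((h e) e))))
No beta redexes found.

Answer: yes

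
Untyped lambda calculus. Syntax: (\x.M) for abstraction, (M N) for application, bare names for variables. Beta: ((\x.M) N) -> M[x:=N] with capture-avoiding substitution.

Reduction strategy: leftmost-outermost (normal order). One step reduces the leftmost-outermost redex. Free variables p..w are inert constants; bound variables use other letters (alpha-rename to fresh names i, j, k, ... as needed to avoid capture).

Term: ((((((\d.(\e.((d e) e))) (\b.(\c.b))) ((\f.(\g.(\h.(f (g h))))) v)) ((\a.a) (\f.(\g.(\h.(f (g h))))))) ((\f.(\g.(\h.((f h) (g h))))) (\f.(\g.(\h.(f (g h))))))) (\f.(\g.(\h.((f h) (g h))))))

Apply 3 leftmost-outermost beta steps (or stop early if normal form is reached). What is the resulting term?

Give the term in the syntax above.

Answer: (((((\c.((\f.(\g.(\h.(f (g h))))) v)) ((\f.(\g.(\h.(f (g h))))) v)) ((\a.a) (\f.(\g.(\h.(f (g h))))))) ((\f.(\g.(\h.((f h) (g h))))) (\f.(\g.(\h.(f (g h))))))) (\f.(\g.(\h.((f h) (g h))))))

Derivation:
Step 0: ((((((\d.(\e.((d e) e))) (\b.(\c.b))) ((\f.(\g.(\h.(f (g h))))) v)) ((\a.a) (\f.(\g.(\h.(f (g h))))))) ((\f.(\g.(\h.((f h) (g h))))) (\f.(\g.(\h.(f (g h))))))) (\f.(\g.(\h.((f h) (g h))))))
Step 1: (((((\e.(((\b.(\c.b)) e) e)) ((\f.(\g.(\h.(f (g h))))) v)) ((\a.a) (\f.(\g.(\h.(f (g h))))))) ((\f.(\g.(\h.((f h) (g h))))) (\f.(\g.(\h.(f (g h))))))) (\f.(\g.(\h.((f h) (g h))))))
Step 2: ((((((\b.(\c.b)) ((\f.(\g.(\h.(f (g h))))) v)) ((\f.(\g.(\h.(f (g h))))) v)) ((\a.a) (\f.(\g.(\h.(f (g h))))))) ((\f.(\g.(\h.((f h) (g h))))) (\f.(\g.(\h.(f (g h))))))) (\f.(\g.(\h.((f h) (g h))))))
Step 3: (((((\c.((\f.(\g.(\h.(f (g h))))) v)) ((\f.(\g.(\h.(f (g h))))) v)) ((\a.a) (\f.(\g.(\h.(f (g h))))))) ((\f.(\g.(\h.((f h) (g h))))) (\f.(\g.(\h.(f (g h))))))) (\f.(\g.(\h.((f h) (g h))))))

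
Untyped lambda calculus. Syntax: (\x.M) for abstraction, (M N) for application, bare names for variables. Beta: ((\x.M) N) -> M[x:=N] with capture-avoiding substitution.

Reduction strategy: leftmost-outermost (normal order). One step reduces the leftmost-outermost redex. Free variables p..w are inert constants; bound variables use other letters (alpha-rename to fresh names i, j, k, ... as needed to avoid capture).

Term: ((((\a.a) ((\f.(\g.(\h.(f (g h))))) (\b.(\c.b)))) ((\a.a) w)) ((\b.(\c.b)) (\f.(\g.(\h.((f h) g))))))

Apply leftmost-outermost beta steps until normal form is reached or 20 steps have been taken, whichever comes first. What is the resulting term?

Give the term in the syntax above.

Step 0: ((((\a.a) ((\f.(\g.(\h.(f (g h))))) (\b.(\c.b)))) ((\a.a) w)) ((\b.(\c.b)) (\f.(\g.(\h.((f h) g))))))
Step 1: ((((\f.(\g.(\h.(f (g h))))) (\b.(\c.b))) ((\a.a) w)) ((\b.(\c.b)) (\f.(\g.(\h.((f h) g))))))
Step 2: (((\g.(\h.((\b.(\c.b)) (g h)))) ((\a.a) w)) ((\b.(\c.b)) (\f.(\g.(\h.((f h) g))))))
Step 3: ((\h.((\b.(\c.b)) (((\a.a) w) h))) ((\b.(\c.b)) (\f.(\g.(\h.((f h) g))))))
Step 4: ((\b.(\c.b)) (((\a.a) w) ((\b.(\c.b)) (\f.(\g.(\h.((f h) g)))))))
Step 5: (\c.(((\a.a) w) ((\b.(\c.b)) (\f.(\g.(\h.((f h) g)))))))
Step 6: (\c.(w ((\b.(\c.b)) (\f.(\g.(\h.((f h) g)))))))
Step 7: (\c.(w (\c.(\f.(\g.(\h.((f h) g)))))))

Answer: (\c.(w (\c.(\f.(\g.(\h.((f h) g)))))))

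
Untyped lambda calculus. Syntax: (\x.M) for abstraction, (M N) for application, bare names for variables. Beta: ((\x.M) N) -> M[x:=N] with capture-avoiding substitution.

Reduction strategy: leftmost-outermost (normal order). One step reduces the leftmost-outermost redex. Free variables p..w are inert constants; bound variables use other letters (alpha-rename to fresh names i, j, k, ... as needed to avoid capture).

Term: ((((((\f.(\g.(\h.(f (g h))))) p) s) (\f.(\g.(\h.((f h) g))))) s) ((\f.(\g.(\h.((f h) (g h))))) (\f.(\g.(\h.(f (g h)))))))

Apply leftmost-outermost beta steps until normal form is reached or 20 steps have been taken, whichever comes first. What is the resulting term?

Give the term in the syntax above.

Step 0: ((((((\f.(\g.(\h.(f (g h))))) p) s) (\f.(\g.(\h.((f h) g))))) s) ((\f.(\g.(\h.((f h) (g h))))) (\f.(\g.(\h.(f (g h)))))))
Step 1: (((((\g.(\h.(p (g h)))) s) (\f.(\g.(\h.((f h) g))))) s) ((\f.(\g.(\h.((f h) (g h))))) (\f.(\g.(\h.(f (g h)))))))
Step 2: ((((\h.(p (s h))) (\f.(\g.(\h.((f h) g))))) s) ((\f.(\g.(\h.((f h) (g h))))) (\f.(\g.(\h.(f (g h)))))))
Step 3: (((p (s (\f.(\g.(\h.((f h) g)))))) s) ((\f.(\g.(\h.((f h) (g h))))) (\f.(\g.(\h.(f (g h)))))))
Step 4: (((p (s (\f.(\g.(\h.((f h) g)))))) s) (\g.(\h.(((\f.(\g.(\h.(f (g h))))) h) (g h)))))
Step 5: (((p (s (\f.(\g.(\h.((f h) g)))))) s) (\g.(\h.((\g.(\i.(h (g i)))) (g h)))))
Step 6: (((p (s (\f.(\g.(\h.((f h) g)))))) s) (\g.(\h.(\i.(h ((g h) i))))))

Answer: (((p (s (\f.(\g.(\h.((f h) g)))))) s) (\g.(\h.(\i.(h ((g h) i))))))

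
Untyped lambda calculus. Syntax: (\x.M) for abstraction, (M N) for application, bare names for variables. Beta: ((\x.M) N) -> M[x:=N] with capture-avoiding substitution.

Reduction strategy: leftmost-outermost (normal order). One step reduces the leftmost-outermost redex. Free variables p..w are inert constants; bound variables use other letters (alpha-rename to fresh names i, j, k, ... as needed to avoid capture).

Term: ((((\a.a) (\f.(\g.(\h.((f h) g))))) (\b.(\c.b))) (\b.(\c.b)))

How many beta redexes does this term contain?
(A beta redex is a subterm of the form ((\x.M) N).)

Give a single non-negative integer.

Term: ((((\a.a) (\f.(\g.(\h.((f h) g))))) (\b.(\c.b))) (\b.(\c.b)))
  Redex: ((\a.a) (\f.(\g.(\h.((f h) g)))))
Total redexes: 1

Answer: 1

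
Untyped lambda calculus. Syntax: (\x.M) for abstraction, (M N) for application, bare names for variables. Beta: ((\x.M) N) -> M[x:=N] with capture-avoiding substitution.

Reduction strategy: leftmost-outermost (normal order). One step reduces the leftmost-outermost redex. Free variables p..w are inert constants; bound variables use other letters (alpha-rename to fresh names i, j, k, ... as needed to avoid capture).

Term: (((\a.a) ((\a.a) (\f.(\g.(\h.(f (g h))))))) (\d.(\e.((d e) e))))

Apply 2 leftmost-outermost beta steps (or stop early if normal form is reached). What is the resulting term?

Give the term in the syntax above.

Step 0: (((\a.a) ((\a.a) (\f.(\g.(\h.(f (g h))))))) (\d.(\e.((d e) e))))
Step 1: (((\a.a) (\f.(\g.(\h.(f (g h)))))) (\d.(\e.((d e) e))))
Step 2: ((\f.(\g.(\h.(f (g h))))) (\d.(\e.((d e) e))))

Answer: ((\f.(\g.(\h.(f (g h))))) (\d.(\e.((d e) e))))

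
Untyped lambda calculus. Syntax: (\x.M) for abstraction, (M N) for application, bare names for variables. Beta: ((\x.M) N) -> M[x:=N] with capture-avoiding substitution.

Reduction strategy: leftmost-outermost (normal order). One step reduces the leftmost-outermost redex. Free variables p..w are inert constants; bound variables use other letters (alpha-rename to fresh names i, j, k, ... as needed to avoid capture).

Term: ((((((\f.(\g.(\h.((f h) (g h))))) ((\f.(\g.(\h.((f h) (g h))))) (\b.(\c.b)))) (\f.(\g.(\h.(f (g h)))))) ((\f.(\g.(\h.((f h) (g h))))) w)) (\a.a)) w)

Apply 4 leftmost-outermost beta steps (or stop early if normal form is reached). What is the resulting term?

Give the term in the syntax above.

Step 0: ((((((\f.(\g.(\h.((f h) (g h))))) ((\f.(\g.(\h.((f h) (g h))))) (\b.(\c.b)))) (\f.(\g.(\h.(f (g h)))))) ((\f.(\g.(\h.((f h) (g h))))) w)) (\a.a)) w)
Step 1: (((((\g.(\h.((((\f.(\g.(\h.((f h) (g h))))) (\b.(\c.b))) h) (g h)))) (\f.(\g.(\h.(f (g h)))))) ((\f.(\g.(\h.((f h) (g h))))) w)) (\a.a)) w)
Step 2: ((((\h.((((\f.(\g.(\h.((f h) (g h))))) (\b.(\c.b))) h) ((\f.(\g.(\h.(f (g h))))) h))) ((\f.(\g.(\h.((f h) (g h))))) w)) (\a.a)) w)
Step 3: ((((((\f.(\g.(\h.((f h) (g h))))) (\b.(\c.b))) ((\f.(\g.(\h.((f h) (g h))))) w)) ((\f.(\g.(\h.(f (g h))))) ((\f.(\g.(\h.((f h) (g h))))) w))) (\a.a)) w)
Step 4: (((((\g.(\h.(((\b.(\c.b)) h) (g h)))) ((\f.(\g.(\h.((f h) (g h))))) w)) ((\f.(\g.(\h.(f (g h))))) ((\f.(\g.(\h.((f h) (g h))))) w))) (\a.a)) w)

Answer: (((((\g.(\h.(((\b.(\c.b)) h) (g h)))) ((\f.(\g.(\h.((f h) (g h))))) w)) ((\f.(\g.(\h.(f (g h))))) ((\f.(\g.(\h.((f h) (g h))))) w))) (\a.a)) w)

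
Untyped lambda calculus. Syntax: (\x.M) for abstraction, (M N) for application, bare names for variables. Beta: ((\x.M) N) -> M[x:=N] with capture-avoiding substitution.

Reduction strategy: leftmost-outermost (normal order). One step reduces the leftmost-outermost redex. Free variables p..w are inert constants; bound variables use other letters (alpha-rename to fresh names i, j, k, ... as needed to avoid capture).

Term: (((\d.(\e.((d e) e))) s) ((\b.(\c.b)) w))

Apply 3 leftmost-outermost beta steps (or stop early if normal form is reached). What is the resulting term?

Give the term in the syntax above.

Answer: ((s (\c.w)) ((\b.(\c.b)) w))

Derivation:
Step 0: (((\d.(\e.((d e) e))) s) ((\b.(\c.b)) w))
Step 1: ((\e.((s e) e)) ((\b.(\c.b)) w))
Step 2: ((s ((\b.(\c.b)) w)) ((\b.(\c.b)) w))
Step 3: ((s (\c.w)) ((\b.(\c.b)) w))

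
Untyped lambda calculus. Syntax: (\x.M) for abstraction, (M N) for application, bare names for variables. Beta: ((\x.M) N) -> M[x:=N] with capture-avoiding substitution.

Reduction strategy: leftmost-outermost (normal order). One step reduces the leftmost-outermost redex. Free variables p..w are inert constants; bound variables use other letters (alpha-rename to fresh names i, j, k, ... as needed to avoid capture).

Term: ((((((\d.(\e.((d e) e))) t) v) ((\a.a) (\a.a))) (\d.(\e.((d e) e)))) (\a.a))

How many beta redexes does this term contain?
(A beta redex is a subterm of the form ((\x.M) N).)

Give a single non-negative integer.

Answer: 2

Derivation:
Term: ((((((\d.(\e.((d e) e))) t) v) ((\a.a) (\a.a))) (\d.(\e.((d e) e)))) (\a.a))
  Redex: ((\d.(\e.((d e) e))) t)
  Redex: ((\a.a) (\a.a))
Total redexes: 2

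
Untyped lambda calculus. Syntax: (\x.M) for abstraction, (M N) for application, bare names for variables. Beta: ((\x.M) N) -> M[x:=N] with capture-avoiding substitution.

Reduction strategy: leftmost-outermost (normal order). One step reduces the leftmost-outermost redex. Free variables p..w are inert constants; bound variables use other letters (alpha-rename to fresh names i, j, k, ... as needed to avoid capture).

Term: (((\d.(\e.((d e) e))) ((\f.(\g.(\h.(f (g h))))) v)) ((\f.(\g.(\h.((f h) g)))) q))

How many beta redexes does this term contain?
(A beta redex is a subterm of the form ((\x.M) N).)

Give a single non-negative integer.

Answer: 3

Derivation:
Term: (((\d.(\e.((d e) e))) ((\f.(\g.(\h.(f (g h))))) v)) ((\f.(\g.(\h.((f h) g)))) q))
  Redex: ((\d.(\e.((d e) e))) ((\f.(\g.(\h.(f (g h))))) v))
  Redex: ((\f.(\g.(\h.(f (g h))))) v)
  Redex: ((\f.(\g.(\h.((f h) g)))) q)
Total redexes: 3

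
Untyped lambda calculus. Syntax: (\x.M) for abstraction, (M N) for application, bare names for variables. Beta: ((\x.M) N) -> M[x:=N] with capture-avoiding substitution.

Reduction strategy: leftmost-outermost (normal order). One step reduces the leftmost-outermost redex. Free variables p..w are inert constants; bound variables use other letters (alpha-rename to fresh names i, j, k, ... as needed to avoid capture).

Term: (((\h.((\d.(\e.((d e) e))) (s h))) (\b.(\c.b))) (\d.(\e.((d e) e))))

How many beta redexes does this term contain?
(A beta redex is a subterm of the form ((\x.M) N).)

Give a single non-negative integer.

Answer: 2

Derivation:
Term: (((\h.((\d.(\e.((d e) e))) (s h))) (\b.(\c.b))) (\d.(\e.((d e) e))))
  Redex: ((\h.((\d.(\e.((d e) e))) (s h))) (\b.(\c.b)))
  Redex: ((\d.(\e.((d e) e))) (s h))
Total redexes: 2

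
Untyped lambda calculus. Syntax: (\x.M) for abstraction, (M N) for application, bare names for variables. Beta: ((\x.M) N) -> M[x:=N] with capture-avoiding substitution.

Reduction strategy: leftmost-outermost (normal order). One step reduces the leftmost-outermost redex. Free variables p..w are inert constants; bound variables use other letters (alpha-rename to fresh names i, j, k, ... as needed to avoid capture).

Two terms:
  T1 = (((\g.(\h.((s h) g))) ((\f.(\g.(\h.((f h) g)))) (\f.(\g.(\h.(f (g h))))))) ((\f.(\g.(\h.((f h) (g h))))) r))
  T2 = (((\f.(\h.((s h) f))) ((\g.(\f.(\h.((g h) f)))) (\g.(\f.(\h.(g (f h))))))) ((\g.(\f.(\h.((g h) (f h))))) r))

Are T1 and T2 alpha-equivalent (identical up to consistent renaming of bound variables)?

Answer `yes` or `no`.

Answer: yes

Derivation:
Term 1: (((\g.(\h.((s h) g))) ((\f.(\g.(\h.((f h) g)))) (\f.(\g.(\h.(f (g h))))))) ((\f.(\g.(\h.((f h) (g h))))) r))
Term 2: (((\f.(\h.((s h) f))) ((\g.(\f.(\h.((g h) f)))) (\g.(\f.(\h.(g (f h))))))) ((\g.(\f.(\h.((g h) (f h))))) r))
Alpha-equivalence: compare structure up to binder renaming.
Result: True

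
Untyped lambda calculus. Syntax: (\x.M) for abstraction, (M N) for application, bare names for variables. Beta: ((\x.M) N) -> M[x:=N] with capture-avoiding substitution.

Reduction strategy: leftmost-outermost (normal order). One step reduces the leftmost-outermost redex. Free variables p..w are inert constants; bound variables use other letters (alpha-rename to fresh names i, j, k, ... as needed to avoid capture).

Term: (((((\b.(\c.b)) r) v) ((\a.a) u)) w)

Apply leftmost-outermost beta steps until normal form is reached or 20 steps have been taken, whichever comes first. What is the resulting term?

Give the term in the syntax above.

Answer: ((r u) w)

Derivation:
Step 0: (((((\b.(\c.b)) r) v) ((\a.a) u)) w)
Step 1: ((((\c.r) v) ((\a.a) u)) w)
Step 2: ((r ((\a.a) u)) w)
Step 3: ((r u) w)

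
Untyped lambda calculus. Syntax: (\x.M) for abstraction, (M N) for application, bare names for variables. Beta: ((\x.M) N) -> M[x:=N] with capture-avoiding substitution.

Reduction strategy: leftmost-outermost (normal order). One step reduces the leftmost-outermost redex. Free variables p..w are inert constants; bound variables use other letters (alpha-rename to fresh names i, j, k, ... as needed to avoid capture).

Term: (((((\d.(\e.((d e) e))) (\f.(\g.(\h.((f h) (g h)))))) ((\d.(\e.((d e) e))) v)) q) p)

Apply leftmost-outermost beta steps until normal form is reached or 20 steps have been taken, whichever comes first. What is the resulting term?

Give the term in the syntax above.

Step 0: (((((\d.(\e.((d e) e))) (\f.(\g.(\h.((f h) (g h)))))) ((\d.(\e.((d e) e))) v)) q) p)
Step 1: ((((\e.(((\f.(\g.(\h.((f h) (g h))))) e) e)) ((\d.(\e.((d e) e))) v)) q) p)
Step 2: (((((\f.(\g.(\h.((f h) (g h))))) ((\d.(\e.((d e) e))) v)) ((\d.(\e.((d e) e))) v)) q) p)
Step 3: ((((\g.(\h.((((\d.(\e.((d e) e))) v) h) (g h)))) ((\d.(\e.((d e) e))) v)) q) p)
Step 4: (((\h.((((\d.(\e.((d e) e))) v) h) (((\d.(\e.((d e) e))) v) h))) q) p)
Step 5: (((((\d.(\e.((d e) e))) v) q) (((\d.(\e.((d e) e))) v) q)) p)
Step 6: ((((\e.((v e) e)) q) (((\d.(\e.((d e) e))) v) q)) p)
Step 7: ((((v q) q) (((\d.(\e.((d e) e))) v) q)) p)
Step 8: ((((v q) q) ((\e.((v e) e)) q)) p)
Step 9: ((((v q) q) ((v q) q)) p)

Answer: ((((v q) q) ((v q) q)) p)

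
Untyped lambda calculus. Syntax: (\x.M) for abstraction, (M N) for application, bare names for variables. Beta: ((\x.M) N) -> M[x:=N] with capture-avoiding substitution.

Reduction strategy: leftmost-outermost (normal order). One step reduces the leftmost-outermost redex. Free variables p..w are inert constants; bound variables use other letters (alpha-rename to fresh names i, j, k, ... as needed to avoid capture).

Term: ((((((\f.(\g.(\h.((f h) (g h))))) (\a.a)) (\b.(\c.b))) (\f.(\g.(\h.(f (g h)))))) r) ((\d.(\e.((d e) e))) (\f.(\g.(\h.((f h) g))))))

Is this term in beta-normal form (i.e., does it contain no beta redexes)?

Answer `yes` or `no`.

Answer: no

Derivation:
Term: ((((((\f.(\g.(\h.((f h) (g h))))) (\a.a)) (\b.(\c.b))) (\f.(\g.(\h.(f (g h)))))) r) ((\d.(\e.((d e) e))) (\f.(\g.(\h.((f h) g))))))
Found 2 beta redex(es).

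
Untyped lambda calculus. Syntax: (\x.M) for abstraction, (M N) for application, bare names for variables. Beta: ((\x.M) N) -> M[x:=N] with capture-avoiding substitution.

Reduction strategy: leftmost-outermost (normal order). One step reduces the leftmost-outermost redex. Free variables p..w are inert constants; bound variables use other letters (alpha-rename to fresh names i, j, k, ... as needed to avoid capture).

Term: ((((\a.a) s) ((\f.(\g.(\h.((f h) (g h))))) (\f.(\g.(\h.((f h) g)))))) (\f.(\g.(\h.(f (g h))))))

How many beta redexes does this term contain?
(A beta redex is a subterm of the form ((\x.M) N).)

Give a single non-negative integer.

Answer: 2

Derivation:
Term: ((((\a.a) s) ((\f.(\g.(\h.((f h) (g h))))) (\f.(\g.(\h.((f h) g)))))) (\f.(\g.(\h.(f (g h))))))
  Redex: ((\a.a) s)
  Redex: ((\f.(\g.(\h.((f h) (g h))))) (\f.(\g.(\h.((f h) g)))))
Total redexes: 2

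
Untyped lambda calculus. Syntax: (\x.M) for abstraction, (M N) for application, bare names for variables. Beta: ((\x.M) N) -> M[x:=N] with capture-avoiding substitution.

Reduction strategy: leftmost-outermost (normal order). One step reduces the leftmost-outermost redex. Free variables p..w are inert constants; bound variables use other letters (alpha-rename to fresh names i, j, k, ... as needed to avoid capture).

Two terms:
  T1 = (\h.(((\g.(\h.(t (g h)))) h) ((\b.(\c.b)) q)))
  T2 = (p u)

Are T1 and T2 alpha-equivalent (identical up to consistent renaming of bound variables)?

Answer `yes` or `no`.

Term 1: (\h.(((\g.(\h.(t (g h)))) h) ((\b.(\c.b)) q)))
Term 2: (p u)
Alpha-equivalence: compare structure up to binder renaming.
Result: False

Answer: no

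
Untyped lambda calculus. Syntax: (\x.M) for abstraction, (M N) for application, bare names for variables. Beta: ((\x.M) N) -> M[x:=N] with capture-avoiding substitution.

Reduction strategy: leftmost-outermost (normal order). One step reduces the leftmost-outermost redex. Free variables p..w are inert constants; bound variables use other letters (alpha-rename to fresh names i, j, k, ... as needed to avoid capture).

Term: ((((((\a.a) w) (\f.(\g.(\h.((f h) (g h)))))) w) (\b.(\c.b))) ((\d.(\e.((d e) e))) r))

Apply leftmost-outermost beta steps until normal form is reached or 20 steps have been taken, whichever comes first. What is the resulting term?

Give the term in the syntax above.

Answer: ((((w (\f.(\g.(\h.((f h) (g h)))))) w) (\b.(\c.b))) (\e.((r e) e)))

Derivation:
Step 0: ((((((\a.a) w) (\f.(\g.(\h.((f h) (g h)))))) w) (\b.(\c.b))) ((\d.(\e.((d e) e))) r))
Step 1: ((((w (\f.(\g.(\h.((f h) (g h)))))) w) (\b.(\c.b))) ((\d.(\e.((d e) e))) r))
Step 2: ((((w (\f.(\g.(\h.((f h) (g h)))))) w) (\b.(\c.b))) (\e.((r e) e)))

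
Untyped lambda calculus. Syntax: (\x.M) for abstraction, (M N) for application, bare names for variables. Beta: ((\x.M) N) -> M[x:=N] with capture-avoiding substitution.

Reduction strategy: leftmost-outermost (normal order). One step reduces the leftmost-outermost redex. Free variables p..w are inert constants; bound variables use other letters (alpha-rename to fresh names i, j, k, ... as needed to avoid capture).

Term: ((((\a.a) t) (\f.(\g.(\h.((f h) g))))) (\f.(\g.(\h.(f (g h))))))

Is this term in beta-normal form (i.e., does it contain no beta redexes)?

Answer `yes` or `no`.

Answer: no

Derivation:
Term: ((((\a.a) t) (\f.(\g.(\h.((f h) g))))) (\f.(\g.(\h.(f (g h))))))
Found 1 beta redex(es).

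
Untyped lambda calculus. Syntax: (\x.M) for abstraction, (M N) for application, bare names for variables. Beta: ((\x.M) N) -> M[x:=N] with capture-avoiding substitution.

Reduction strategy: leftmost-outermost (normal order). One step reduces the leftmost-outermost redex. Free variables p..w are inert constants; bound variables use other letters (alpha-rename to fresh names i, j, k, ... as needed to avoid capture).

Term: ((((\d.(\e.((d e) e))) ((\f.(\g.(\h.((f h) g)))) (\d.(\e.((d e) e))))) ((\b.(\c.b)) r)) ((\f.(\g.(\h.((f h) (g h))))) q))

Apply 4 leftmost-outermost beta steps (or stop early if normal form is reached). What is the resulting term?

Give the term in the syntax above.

Step 0: ((((\d.(\e.((d e) e))) ((\f.(\g.(\h.((f h) g)))) (\d.(\e.((d e) e))))) ((\b.(\c.b)) r)) ((\f.(\g.(\h.((f h) (g h))))) q))
Step 1: (((\e.((((\f.(\g.(\h.((f h) g)))) (\d.(\e.((d e) e)))) e) e)) ((\b.(\c.b)) r)) ((\f.(\g.(\h.((f h) (g h))))) q))
Step 2: (((((\f.(\g.(\h.((f h) g)))) (\d.(\e.((d e) e)))) ((\b.(\c.b)) r)) ((\b.(\c.b)) r)) ((\f.(\g.(\h.((f h) (g h))))) q))
Step 3: ((((\g.(\h.(((\d.(\e.((d e) e))) h) g))) ((\b.(\c.b)) r)) ((\b.(\c.b)) r)) ((\f.(\g.(\h.((f h) (g h))))) q))
Step 4: (((\h.(((\d.(\e.((d e) e))) h) ((\b.(\c.b)) r))) ((\b.(\c.b)) r)) ((\f.(\g.(\h.((f h) (g h))))) q))

Answer: (((\h.(((\d.(\e.((d e) e))) h) ((\b.(\c.b)) r))) ((\b.(\c.b)) r)) ((\f.(\g.(\h.((f h) (g h))))) q))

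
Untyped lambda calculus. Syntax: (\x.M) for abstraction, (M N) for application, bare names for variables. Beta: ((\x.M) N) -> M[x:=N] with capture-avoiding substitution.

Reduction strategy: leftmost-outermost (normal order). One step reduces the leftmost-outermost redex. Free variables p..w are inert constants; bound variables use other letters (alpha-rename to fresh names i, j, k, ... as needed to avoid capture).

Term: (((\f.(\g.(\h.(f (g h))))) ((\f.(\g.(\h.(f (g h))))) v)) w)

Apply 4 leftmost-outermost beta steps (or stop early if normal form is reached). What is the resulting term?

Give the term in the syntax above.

Answer: (\h.(\i.(v ((w h) i))))

Derivation:
Step 0: (((\f.(\g.(\h.(f (g h))))) ((\f.(\g.(\h.(f (g h))))) v)) w)
Step 1: ((\g.(\h.(((\f.(\g.(\h.(f (g h))))) v) (g h)))) w)
Step 2: (\h.(((\f.(\g.(\h.(f (g h))))) v) (w h)))
Step 3: (\h.((\g.(\h.(v (g h)))) (w h)))
Step 4: (\h.(\i.(v ((w h) i))))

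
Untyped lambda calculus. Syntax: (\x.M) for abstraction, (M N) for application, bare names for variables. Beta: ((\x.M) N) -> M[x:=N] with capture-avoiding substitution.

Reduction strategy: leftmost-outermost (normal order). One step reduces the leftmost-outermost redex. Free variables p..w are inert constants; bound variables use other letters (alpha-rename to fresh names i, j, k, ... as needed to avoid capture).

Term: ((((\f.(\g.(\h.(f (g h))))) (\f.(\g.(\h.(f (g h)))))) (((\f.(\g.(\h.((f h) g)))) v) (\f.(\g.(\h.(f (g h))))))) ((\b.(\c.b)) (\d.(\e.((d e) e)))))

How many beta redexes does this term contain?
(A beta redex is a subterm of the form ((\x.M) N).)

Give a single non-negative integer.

Answer: 3

Derivation:
Term: ((((\f.(\g.(\h.(f (g h))))) (\f.(\g.(\h.(f (g h)))))) (((\f.(\g.(\h.((f h) g)))) v) (\f.(\g.(\h.(f (g h))))))) ((\b.(\c.b)) (\d.(\e.((d e) e)))))
  Redex: ((\f.(\g.(\h.(f (g h))))) (\f.(\g.(\h.(f (g h))))))
  Redex: ((\f.(\g.(\h.((f h) g)))) v)
  Redex: ((\b.(\c.b)) (\d.(\e.((d e) e))))
Total redexes: 3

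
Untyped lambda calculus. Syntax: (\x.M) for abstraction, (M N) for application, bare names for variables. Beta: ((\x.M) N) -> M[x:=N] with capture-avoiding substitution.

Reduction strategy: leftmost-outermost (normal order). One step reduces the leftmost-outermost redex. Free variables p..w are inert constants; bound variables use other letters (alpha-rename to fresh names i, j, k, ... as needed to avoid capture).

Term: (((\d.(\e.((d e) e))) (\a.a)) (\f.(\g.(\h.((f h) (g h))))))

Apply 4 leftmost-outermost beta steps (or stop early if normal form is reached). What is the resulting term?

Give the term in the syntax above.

Answer: (\g.(\h.(((\f.(\g.(\h.((f h) (g h))))) h) (g h))))

Derivation:
Step 0: (((\d.(\e.((d e) e))) (\a.a)) (\f.(\g.(\h.((f h) (g h))))))
Step 1: ((\e.(((\a.a) e) e)) (\f.(\g.(\h.((f h) (g h))))))
Step 2: (((\a.a) (\f.(\g.(\h.((f h) (g h)))))) (\f.(\g.(\h.((f h) (g h))))))
Step 3: ((\f.(\g.(\h.((f h) (g h))))) (\f.(\g.(\h.((f h) (g h))))))
Step 4: (\g.(\h.(((\f.(\g.(\h.((f h) (g h))))) h) (g h))))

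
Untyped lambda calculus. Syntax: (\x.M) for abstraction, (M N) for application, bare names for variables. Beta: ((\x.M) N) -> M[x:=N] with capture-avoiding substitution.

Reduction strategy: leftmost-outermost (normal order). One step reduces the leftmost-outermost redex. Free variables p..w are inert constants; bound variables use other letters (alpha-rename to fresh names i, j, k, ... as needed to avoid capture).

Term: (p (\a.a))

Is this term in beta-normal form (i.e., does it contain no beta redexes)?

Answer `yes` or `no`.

Answer: yes

Derivation:
Term: (p (\a.a))
No beta redexes found.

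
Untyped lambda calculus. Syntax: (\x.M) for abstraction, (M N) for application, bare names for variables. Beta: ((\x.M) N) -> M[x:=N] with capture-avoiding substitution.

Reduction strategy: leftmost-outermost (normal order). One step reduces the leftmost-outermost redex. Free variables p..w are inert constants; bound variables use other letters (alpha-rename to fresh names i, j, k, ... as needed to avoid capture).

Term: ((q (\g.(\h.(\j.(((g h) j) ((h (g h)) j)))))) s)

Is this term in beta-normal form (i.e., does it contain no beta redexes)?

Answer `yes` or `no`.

Answer: yes

Derivation:
Term: ((q (\g.(\h.(\j.(((g h) j) ((h (g h)) j)))))) s)
No beta redexes found.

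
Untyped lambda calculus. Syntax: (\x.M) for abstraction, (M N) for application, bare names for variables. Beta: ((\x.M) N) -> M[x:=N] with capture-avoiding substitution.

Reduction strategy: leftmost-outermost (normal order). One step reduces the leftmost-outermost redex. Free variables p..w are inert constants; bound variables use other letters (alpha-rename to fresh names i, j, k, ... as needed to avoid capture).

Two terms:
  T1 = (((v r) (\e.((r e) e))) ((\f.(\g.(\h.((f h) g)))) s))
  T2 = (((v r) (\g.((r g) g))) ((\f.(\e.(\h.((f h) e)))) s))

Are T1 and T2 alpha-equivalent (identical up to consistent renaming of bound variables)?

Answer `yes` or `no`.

Term 1: (((v r) (\e.((r e) e))) ((\f.(\g.(\h.((f h) g)))) s))
Term 2: (((v r) (\g.((r g) g))) ((\f.(\e.(\h.((f h) e)))) s))
Alpha-equivalence: compare structure up to binder renaming.
Result: True

Answer: yes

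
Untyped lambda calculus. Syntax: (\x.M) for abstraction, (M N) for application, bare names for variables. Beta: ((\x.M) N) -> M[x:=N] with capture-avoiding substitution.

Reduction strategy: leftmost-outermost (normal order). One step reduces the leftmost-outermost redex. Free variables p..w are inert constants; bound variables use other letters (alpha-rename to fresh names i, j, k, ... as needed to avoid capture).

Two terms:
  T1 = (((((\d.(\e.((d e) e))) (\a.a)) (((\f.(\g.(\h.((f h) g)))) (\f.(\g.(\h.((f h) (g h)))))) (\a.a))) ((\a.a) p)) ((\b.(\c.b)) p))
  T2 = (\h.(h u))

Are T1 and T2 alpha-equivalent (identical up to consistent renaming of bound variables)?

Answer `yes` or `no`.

Term 1: (((((\d.(\e.((d e) e))) (\a.a)) (((\f.(\g.(\h.((f h) g)))) (\f.(\g.(\h.((f h) (g h)))))) (\a.a))) ((\a.a) p)) ((\b.(\c.b)) p))
Term 2: (\h.(h u))
Alpha-equivalence: compare structure up to binder renaming.
Result: False

Answer: no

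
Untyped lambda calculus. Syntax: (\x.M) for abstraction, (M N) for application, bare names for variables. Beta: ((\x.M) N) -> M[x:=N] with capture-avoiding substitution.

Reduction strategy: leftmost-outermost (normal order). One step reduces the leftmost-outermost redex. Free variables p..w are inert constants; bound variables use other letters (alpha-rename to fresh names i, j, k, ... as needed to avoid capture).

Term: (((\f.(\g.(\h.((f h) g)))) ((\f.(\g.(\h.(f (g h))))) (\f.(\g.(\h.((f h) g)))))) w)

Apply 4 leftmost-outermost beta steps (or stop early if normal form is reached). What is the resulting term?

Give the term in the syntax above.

Step 0: (((\f.(\g.(\h.((f h) g)))) ((\f.(\g.(\h.(f (g h))))) (\f.(\g.(\h.((f h) g)))))) w)
Step 1: ((\g.(\h.((((\f.(\g.(\h.(f (g h))))) (\f.(\g.(\h.((f h) g))))) h) g))) w)
Step 2: (\h.((((\f.(\g.(\h.(f (g h))))) (\f.(\g.(\h.((f h) g))))) h) w))
Step 3: (\h.(((\g.(\h.((\f.(\g.(\h.((f h) g)))) (g h)))) h) w))
Step 4: (\h.((\i.((\f.(\g.(\h.((f h) g)))) (h i))) w))

Answer: (\h.((\i.((\f.(\g.(\h.((f h) g)))) (h i))) w))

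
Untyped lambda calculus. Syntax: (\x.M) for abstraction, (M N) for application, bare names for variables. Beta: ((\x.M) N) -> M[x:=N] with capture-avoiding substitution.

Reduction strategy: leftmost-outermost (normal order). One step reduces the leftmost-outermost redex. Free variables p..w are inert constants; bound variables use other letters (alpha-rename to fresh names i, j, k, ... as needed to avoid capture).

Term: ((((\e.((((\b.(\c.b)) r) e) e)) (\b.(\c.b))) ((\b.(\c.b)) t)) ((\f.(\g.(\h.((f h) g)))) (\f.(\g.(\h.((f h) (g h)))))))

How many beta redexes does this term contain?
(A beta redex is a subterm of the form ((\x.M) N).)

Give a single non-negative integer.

Term: ((((\e.((((\b.(\c.b)) r) e) e)) (\b.(\c.b))) ((\b.(\c.b)) t)) ((\f.(\g.(\h.((f h) g)))) (\f.(\g.(\h.((f h) (g h)))))))
  Redex: ((\e.((((\b.(\c.b)) r) e) e)) (\b.(\c.b)))
  Redex: ((\b.(\c.b)) r)
  Redex: ((\b.(\c.b)) t)
  Redex: ((\f.(\g.(\h.((f h) g)))) (\f.(\g.(\h.((f h) (g h))))))
Total redexes: 4

Answer: 4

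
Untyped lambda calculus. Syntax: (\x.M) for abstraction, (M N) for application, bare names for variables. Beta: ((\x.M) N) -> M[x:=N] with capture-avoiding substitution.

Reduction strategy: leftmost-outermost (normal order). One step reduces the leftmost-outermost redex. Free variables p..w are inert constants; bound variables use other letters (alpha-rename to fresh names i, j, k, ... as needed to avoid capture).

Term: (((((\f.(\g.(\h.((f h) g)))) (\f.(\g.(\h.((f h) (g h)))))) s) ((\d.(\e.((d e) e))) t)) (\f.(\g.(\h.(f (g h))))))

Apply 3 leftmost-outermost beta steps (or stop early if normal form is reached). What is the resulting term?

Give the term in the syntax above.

Step 0: (((((\f.(\g.(\h.((f h) g)))) (\f.(\g.(\h.((f h) (g h)))))) s) ((\d.(\e.((d e) e))) t)) (\f.(\g.(\h.(f (g h))))))
Step 1: ((((\g.(\h.(((\f.(\g.(\h.((f h) (g h))))) h) g))) s) ((\d.(\e.((d e) e))) t)) (\f.(\g.(\h.(f (g h))))))
Step 2: (((\h.(((\f.(\g.(\h.((f h) (g h))))) h) s)) ((\d.(\e.((d e) e))) t)) (\f.(\g.(\h.(f (g h))))))
Step 3: ((((\f.(\g.(\h.((f h) (g h))))) ((\d.(\e.((d e) e))) t)) s) (\f.(\g.(\h.(f (g h))))))

Answer: ((((\f.(\g.(\h.((f h) (g h))))) ((\d.(\e.((d e) e))) t)) s) (\f.(\g.(\h.(f (g h))))))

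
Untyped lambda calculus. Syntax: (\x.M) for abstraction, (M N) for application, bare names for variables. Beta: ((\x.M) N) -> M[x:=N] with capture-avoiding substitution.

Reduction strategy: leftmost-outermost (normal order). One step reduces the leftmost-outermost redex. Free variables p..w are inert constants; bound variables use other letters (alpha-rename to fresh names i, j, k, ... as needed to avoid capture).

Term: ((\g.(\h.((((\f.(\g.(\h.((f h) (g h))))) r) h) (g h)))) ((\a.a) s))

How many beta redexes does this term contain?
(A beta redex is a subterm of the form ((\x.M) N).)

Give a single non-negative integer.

Term: ((\g.(\h.((((\f.(\g.(\h.((f h) (g h))))) r) h) (g h)))) ((\a.a) s))
  Redex: ((\g.(\h.((((\f.(\g.(\h.((f h) (g h))))) r) h) (g h)))) ((\a.a) s))
  Redex: ((\f.(\g.(\h.((f h) (g h))))) r)
  Redex: ((\a.a) s)
Total redexes: 3

Answer: 3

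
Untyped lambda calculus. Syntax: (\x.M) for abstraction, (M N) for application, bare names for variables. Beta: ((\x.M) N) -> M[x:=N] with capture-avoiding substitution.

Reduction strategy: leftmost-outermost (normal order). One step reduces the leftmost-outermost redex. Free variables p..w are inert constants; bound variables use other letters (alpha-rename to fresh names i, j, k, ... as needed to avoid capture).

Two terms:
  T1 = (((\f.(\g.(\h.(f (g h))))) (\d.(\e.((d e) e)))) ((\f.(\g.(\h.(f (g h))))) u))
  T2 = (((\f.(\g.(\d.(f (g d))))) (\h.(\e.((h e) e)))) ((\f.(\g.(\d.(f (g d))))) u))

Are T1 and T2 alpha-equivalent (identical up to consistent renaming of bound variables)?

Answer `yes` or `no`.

Term 1: (((\f.(\g.(\h.(f (g h))))) (\d.(\e.((d e) e)))) ((\f.(\g.(\h.(f (g h))))) u))
Term 2: (((\f.(\g.(\d.(f (g d))))) (\h.(\e.((h e) e)))) ((\f.(\g.(\d.(f (g d))))) u))
Alpha-equivalence: compare structure up to binder renaming.
Result: True

Answer: yes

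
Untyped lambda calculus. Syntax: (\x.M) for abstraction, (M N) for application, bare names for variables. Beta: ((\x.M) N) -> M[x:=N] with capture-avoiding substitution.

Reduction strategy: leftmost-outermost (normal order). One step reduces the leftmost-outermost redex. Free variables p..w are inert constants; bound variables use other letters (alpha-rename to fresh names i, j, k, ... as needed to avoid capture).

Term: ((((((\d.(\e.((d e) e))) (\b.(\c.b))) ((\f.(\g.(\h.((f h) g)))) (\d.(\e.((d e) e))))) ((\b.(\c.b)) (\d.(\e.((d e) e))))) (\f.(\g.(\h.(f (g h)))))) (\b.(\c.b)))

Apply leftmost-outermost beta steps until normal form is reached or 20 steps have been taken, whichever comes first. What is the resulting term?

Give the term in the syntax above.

Answer: (\d.(\e.((d e) e)))

Derivation:
Step 0: ((((((\d.(\e.((d e) e))) (\b.(\c.b))) ((\f.(\g.(\h.((f h) g)))) (\d.(\e.((d e) e))))) ((\b.(\c.b)) (\d.(\e.((d e) e))))) (\f.(\g.(\h.(f (g h)))))) (\b.(\c.b)))
Step 1: (((((\e.(((\b.(\c.b)) e) e)) ((\f.(\g.(\h.((f h) g)))) (\d.(\e.((d e) e))))) ((\b.(\c.b)) (\d.(\e.((d e) e))))) (\f.(\g.(\h.(f (g h)))))) (\b.(\c.b)))
Step 2: ((((((\b.(\c.b)) ((\f.(\g.(\h.((f h) g)))) (\d.(\e.((d e) e))))) ((\f.(\g.(\h.((f h) g)))) (\d.(\e.((d e) e))))) ((\b.(\c.b)) (\d.(\e.((d e) e))))) (\f.(\g.(\h.(f (g h)))))) (\b.(\c.b)))
Step 3: (((((\c.((\f.(\g.(\h.((f h) g)))) (\d.(\e.((d e) e))))) ((\f.(\g.(\h.((f h) g)))) (\d.(\e.((d e) e))))) ((\b.(\c.b)) (\d.(\e.((d e) e))))) (\f.(\g.(\h.(f (g h)))))) (\b.(\c.b)))
Step 4: (((((\f.(\g.(\h.((f h) g)))) (\d.(\e.((d e) e)))) ((\b.(\c.b)) (\d.(\e.((d e) e))))) (\f.(\g.(\h.(f (g h)))))) (\b.(\c.b)))
Step 5: ((((\g.(\h.(((\d.(\e.((d e) e))) h) g))) ((\b.(\c.b)) (\d.(\e.((d e) e))))) (\f.(\g.(\h.(f (g h)))))) (\b.(\c.b)))
Step 6: (((\h.(((\d.(\e.((d e) e))) h) ((\b.(\c.b)) (\d.(\e.((d e) e)))))) (\f.(\g.(\h.(f (g h)))))) (\b.(\c.b)))
Step 7: ((((\d.(\e.((d e) e))) (\f.(\g.(\h.(f (g h)))))) ((\b.(\c.b)) (\d.(\e.((d e) e))))) (\b.(\c.b)))
Step 8: (((\e.(((\f.(\g.(\h.(f (g h))))) e) e)) ((\b.(\c.b)) (\d.(\e.((d e) e))))) (\b.(\c.b)))
Step 9: ((((\f.(\g.(\h.(f (g h))))) ((\b.(\c.b)) (\d.(\e.((d e) e))))) ((\b.(\c.b)) (\d.(\e.((d e) e))))) (\b.(\c.b)))
Step 10: (((\g.(\h.(((\b.(\c.b)) (\d.(\e.((d e) e)))) (g h)))) ((\b.(\c.b)) (\d.(\e.((d e) e))))) (\b.(\c.b)))
Step 11: ((\h.(((\b.(\c.b)) (\d.(\e.((d e) e)))) (((\b.(\c.b)) (\d.(\e.((d e) e)))) h))) (\b.(\c.b)))
Step 12: (((\b.(\c.b)) (\d.(\e.((d e) e)))) (((\b.(\c.b)) (\d.(\e.((d e) e)))) (\b.(\c.b))))
Step 13: ((\c.(\d.(\e.((d e) e)))) (((\b.(\c.b)) (\d.(\e.((d e) e)))) (\b.(\c.b))))
Step 14: (\d.(\e.((d e) e)))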